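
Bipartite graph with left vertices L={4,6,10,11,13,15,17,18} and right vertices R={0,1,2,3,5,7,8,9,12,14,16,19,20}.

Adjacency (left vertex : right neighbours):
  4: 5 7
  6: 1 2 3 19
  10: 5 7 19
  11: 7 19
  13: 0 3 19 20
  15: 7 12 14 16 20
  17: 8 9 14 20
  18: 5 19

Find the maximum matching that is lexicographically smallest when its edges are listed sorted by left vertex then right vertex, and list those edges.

|M| = 7 (so the lex-smallest maximum matching has 7 edges)
process left vertices in ascending order; for each, take the smallest-labelled available neighbour that still permits 7 edges overall, or leave it unmatched if none does
lex-smallest matching: {4-5, 6-1, 10-7, 11-19, 13-0, 15-12, 17-8}

Lex-smallest maximum matching: {(4,5), (6,1), (10,7), (11,19), (13,0), (15,12), (17,8)}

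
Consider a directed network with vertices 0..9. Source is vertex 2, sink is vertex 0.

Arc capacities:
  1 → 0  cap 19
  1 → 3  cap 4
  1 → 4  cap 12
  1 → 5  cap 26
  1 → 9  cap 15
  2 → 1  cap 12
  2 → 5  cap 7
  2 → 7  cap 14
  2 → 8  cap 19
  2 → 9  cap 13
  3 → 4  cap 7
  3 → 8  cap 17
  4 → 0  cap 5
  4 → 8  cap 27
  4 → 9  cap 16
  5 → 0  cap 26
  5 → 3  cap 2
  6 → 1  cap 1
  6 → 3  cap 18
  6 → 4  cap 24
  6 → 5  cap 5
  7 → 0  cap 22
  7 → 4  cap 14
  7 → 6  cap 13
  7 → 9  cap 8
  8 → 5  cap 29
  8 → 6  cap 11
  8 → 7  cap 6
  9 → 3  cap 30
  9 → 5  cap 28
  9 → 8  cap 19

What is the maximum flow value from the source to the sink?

Maximum flow value: 64

augment #1: 2→1→0 bottleneck 12, total now 12
augment #2: 2→5→0 bottleneck 7, total now 19
augment #3: 2→7→0 bottleneck 14, total now 33
augment #4: 2→8→5→0 bottleneck 19, total now 52
augment #5: 2→9→3→4→0 bottleneck 5, total now 57
augment #6: 2→9→8→7→0 bottleneck 6, total now 63
augment #7: 2→9→8→6→1→0 bottleneck 1, total now 64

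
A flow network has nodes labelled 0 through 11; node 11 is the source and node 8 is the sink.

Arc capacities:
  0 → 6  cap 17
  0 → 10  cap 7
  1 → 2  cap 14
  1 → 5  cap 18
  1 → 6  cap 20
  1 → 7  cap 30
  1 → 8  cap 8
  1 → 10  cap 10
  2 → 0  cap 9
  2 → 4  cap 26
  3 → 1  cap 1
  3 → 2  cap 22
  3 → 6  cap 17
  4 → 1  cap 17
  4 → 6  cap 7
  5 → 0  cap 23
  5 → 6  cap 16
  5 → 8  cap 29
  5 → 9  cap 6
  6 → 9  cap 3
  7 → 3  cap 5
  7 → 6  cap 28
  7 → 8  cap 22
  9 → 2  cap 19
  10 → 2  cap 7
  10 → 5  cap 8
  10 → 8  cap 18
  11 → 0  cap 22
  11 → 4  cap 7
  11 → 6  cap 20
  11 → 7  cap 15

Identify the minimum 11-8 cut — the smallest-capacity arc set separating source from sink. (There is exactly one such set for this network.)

augment #1: 11→7→8 push 15
augment #2: 11→0→10→8 push 7
augment #3: 11→4→1→8 push 7
augment #4: 11→6→9→2→4→1→8 push 1
augment #5: 11→6→9→2→4→1→5→8 push 2
max flow = 32; residual-reachable set from 11 gives S-side
cut edges (S→T): {(0,10), (6,9), (11,4), (11,7)} total cap 32

Min-cut arcs: {(0,10), (6,9), (11,4), (11,7)} (total capacity 32)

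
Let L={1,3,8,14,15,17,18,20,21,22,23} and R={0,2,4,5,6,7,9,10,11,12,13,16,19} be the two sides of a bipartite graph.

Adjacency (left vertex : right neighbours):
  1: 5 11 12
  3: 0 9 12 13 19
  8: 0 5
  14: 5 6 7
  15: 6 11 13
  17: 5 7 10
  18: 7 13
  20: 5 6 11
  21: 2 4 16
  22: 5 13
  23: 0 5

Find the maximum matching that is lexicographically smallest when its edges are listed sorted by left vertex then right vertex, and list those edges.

|M| = 10 (so the lex-smallest maximum matching has 10 edges)
process left vertices in ascending order; for each, take the smallest-labelled available neighbour that still permits 10 edges overall, or leave it unmatched if none does
lex-smallest matching: {1-12, 3-9, 8-0, 14-5, 15-6, 17-10, 18-7, 20-11, 21-2, 22-13}

Lex-smallest maximum matching: {(1,12), (3,9), (8,0), (14,5), (15,6), (17,10), (18,7), (20,11), (21,2), (22,13)}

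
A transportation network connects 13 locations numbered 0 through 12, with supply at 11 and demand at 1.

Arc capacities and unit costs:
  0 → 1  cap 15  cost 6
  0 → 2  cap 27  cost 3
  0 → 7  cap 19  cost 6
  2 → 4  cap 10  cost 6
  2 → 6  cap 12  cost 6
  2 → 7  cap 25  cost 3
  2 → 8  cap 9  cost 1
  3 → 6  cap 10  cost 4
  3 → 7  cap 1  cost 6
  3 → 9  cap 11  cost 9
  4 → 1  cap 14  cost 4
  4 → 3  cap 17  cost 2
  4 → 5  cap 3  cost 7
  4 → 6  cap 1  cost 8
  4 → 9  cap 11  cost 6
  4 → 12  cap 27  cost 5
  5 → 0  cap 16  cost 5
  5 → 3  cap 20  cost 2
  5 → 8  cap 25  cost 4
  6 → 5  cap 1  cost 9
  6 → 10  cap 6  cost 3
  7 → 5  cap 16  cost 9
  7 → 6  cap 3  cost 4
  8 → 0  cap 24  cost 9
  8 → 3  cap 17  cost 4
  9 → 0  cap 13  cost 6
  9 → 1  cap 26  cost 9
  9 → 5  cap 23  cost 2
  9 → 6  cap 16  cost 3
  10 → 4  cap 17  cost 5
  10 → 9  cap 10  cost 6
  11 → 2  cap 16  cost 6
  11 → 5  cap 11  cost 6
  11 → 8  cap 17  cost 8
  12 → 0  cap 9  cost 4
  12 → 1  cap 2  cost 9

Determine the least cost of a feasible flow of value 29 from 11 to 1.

shortest-cost path #1: 11→2→4→1 push 10 @ unit cost 16 (adds 160)
shortest-cost path #2: 11→5→0→1 push 11 @ unit cost 17 (adds 187)
shortest-cost path #3: 11→2→8→0→1 push 4 @ unit cost 22 (adds 88)
shortest-cost path #4: 11→2→6→10→4→1 push 2 @ unit cost 24 (adds 48)
shortest-cost path #5: 11→8→2→6→10→4→1 push 2 @ unit cost 25 (adds 50)
total cost = 533

Minimum cost for 29 units: 533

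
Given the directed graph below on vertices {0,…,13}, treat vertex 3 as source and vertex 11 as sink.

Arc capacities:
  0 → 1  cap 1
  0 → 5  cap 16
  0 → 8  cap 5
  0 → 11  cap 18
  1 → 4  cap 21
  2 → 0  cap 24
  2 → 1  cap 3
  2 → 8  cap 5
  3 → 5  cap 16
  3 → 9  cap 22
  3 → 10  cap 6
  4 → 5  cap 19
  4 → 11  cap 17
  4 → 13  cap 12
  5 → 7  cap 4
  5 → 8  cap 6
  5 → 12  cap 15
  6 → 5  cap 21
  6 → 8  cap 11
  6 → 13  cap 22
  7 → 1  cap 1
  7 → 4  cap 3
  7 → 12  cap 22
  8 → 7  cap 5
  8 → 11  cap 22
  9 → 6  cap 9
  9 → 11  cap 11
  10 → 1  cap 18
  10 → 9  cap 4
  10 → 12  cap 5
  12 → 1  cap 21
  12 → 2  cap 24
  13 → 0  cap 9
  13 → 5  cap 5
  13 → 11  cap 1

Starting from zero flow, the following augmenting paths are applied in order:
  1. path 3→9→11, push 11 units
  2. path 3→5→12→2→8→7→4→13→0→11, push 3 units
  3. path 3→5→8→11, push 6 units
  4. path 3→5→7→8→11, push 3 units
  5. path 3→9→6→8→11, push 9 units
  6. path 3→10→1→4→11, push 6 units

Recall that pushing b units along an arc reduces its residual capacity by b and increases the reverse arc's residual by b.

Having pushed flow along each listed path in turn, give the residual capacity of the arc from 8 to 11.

after path 1 (3→9→11, push 11): res(8,11)=22
after path 2 (3→5→12→2→8→7→4→13→0→11, push 3): res(8,11)=22
after path 3 (3→5→8→11, push 6): res(8,11)=16
after path 4 (3→5→7→8→11, push 3): res(8,11)=13
after path 5 (3→9→6→8→11, push 9): res(8,11)=4
after path 6 (3→10→1→4→11, push 6): res(8,11)=4

Residual capacity of (8,11): 4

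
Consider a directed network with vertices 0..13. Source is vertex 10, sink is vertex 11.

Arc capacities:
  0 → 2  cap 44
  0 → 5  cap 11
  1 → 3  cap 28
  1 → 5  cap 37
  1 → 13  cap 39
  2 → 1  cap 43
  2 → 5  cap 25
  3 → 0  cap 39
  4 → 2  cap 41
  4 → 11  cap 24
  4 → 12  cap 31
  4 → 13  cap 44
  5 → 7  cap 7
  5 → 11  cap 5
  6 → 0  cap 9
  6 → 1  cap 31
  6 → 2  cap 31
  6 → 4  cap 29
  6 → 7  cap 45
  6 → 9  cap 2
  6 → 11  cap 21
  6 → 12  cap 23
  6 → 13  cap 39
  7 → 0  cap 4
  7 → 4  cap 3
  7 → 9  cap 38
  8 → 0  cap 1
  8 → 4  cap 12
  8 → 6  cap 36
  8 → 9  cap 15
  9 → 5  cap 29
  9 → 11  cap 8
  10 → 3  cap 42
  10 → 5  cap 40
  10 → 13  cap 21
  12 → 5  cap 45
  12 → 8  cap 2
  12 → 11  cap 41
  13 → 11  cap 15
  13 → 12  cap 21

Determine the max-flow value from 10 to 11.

Maximum flow value: 48

augment #1: 10→5→11 bottleneck 5, total now 5
augment #2: 10→13→11 bottleneck 15, total now 20
augment #3: 10→13→12→11 bottleneck 6, total now 26
augment #4: 10→5→7→4→11 bottleneck 3, total now 29
augment #5: 10→5→7→9→11 bottleneck 4, total now 33
augment #6: 10→3→0→2→1→13→12→11 bottleneck 15, total now 48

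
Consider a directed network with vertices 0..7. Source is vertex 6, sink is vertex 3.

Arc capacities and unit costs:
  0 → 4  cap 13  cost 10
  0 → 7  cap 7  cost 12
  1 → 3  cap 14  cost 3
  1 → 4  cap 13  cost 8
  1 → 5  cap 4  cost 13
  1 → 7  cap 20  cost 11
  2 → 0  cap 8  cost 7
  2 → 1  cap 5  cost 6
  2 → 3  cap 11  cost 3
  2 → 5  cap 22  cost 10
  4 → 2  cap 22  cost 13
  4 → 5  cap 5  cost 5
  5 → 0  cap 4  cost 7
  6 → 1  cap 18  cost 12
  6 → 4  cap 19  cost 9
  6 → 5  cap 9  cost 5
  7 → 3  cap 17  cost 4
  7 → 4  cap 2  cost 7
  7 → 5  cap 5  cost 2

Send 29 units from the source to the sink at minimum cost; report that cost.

shortest-cost path #1: 6→1→3 push 14 @ unit cost 15 (adds 210)
shortest-cost path #2: 6→4→2→3 push 11 @ unit cost 25 (adds 275)
shortest-cost path #3: 6→1→7→3 push 4 @ unit cost 27 (adds 108)
total cost = 593

Minimum cost for 29 units: 593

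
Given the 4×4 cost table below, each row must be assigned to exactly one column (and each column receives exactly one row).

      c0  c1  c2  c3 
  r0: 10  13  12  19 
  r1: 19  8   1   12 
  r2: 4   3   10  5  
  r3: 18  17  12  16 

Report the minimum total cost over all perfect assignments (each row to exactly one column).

optimal assignment: row0→col0 (cost 10), row1→col2 (cost 1), row2→col1 (cost 3), row3→col3 (cost 16)
total = 10 + 1 + 3 + 16 = 30

Minimum assignment cost: 30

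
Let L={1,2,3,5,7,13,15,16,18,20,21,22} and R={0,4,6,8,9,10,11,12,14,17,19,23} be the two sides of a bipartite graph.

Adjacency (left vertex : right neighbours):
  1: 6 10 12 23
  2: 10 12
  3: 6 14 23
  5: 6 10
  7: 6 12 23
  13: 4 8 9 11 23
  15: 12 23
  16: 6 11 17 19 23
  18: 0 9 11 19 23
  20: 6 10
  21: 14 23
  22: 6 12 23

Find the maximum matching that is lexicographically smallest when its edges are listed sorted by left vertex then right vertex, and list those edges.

|M| = 8 (so the lex-smallest maximum matching has 8 edges)
process left vertices in ascending order; for each, take the smallest-labelled available neighbour that still permits 8 edges overall, or leave it unmatched if none does
lex-smallest matching: {1-6, 2-10, 3-14, 7-12, 13-4, 15-23, 16-11, 18-0}

Lex-smallest maximum matching: {(1,6), (2,10), (3,14), (7,12), (13,4), (15,23), (16,11), (18,0)}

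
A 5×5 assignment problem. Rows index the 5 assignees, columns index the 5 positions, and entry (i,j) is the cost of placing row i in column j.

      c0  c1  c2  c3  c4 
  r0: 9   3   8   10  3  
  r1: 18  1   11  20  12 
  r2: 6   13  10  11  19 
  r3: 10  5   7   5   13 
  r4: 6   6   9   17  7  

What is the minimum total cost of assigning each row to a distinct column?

optimal assignment: row0→col4 (cost 3), row1→col1 (cost 1), row2→col0 (cost 6), row3→col3 (cost 5), row4→col2 (cost 9)
total = 3 + 1 + 6 + 5 + 9 = 24

Minimum assignment cost: 24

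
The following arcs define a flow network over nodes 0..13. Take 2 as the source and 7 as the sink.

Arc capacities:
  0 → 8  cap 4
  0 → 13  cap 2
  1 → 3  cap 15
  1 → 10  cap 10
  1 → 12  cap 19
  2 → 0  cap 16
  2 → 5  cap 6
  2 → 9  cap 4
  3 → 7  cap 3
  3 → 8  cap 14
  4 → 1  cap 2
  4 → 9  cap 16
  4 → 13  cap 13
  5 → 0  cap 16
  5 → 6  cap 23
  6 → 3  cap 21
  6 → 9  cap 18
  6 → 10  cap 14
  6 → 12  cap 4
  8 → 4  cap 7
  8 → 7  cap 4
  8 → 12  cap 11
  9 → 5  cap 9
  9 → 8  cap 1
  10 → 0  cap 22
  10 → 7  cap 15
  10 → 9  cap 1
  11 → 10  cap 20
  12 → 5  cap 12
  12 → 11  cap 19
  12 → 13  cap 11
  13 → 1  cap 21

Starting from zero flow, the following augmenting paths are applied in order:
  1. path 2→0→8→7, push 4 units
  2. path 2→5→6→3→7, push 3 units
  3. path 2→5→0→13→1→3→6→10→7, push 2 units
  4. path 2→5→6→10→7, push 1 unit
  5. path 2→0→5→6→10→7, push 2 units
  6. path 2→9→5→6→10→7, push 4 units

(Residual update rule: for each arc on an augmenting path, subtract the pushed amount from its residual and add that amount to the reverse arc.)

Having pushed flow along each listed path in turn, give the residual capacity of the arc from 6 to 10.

Residual capacity of (6,10): 5

after path 1 (2→0→8→7, push 4): res(6,10)=14
after path 2 (2→5→6→3→7, push 3): res(6,10)=14
after path 3 (2→5→0→13→1→3→6→10→7, push 2): res(6,10)=12
after path 4 (2→5→6→10→7, push 1): res(6,10)=11
after path 5 (2→0→5→6→10→7, push 2): res(6,10)=9
after path 6 (2→9→5→6→10→7, push 4): res(6,10)=5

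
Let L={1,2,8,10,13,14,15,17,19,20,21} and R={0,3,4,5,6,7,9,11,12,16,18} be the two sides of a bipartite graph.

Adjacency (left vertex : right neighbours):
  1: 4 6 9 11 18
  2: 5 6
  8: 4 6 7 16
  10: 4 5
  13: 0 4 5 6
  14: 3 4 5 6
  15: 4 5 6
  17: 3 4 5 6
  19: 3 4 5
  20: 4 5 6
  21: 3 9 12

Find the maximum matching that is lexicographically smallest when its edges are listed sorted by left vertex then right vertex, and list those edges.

Lex-smallest maximum matching: {(1,9), (2,5), (8,7), (10,4), (13,0), (14,3), (15,6), (21,12)}

|M| = 8 (so the lex-smallest maximum matching has 8 edges)
process left vertices in ascending order; for each, take the smallest-labelled available neighbour that still permits 8 edges overall, or leave it unmatched if none does
lex-smallest matching: {1-9, 2-5, 8-7, 10-4, 13-0, 14-3, 15-6, 21-12}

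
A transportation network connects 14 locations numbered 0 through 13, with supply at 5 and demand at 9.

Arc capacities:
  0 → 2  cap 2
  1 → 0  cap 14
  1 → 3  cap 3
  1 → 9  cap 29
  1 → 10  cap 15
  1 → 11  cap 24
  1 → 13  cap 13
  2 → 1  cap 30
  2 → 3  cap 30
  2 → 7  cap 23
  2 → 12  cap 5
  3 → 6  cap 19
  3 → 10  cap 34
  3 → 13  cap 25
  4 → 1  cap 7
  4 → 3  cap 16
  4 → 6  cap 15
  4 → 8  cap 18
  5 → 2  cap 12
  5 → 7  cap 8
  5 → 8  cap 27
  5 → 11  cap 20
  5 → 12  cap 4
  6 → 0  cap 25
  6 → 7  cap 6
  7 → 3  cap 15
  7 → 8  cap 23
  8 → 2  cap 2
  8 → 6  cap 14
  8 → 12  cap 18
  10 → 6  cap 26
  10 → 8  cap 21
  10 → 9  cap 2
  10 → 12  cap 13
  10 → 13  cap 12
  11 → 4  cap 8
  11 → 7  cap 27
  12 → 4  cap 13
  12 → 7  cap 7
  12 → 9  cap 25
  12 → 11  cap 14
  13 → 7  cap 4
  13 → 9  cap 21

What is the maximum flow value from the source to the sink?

augment #1: 5→12→9 bottleneck 4, total now 4
augment #2: 5→2→1→9 bottleneck 12, total now 16
augment #3: 5→8→12→9 bottleneck 18, total now 34
augment #4: 5→7→3→10→9 bottleneck 2, total now 36
augment #5: 5→7→3→13→9 bottleneck 6, total now 42
augment #6: 5→8→2→1→9 bottleneck 2, total now 44
augment #7: 5→11→4→1→9 bottleneck 7, total now 51
augment #8: 5→11→4→3→13→9 bottleneck 1, total now 52
augment #9: 5→11→7→3→13→9 bottleneck 7, total now 59
augment #10: 5→8→6→0→2→1→9 bottleneck 2, total now 61

Maximum flow value: 61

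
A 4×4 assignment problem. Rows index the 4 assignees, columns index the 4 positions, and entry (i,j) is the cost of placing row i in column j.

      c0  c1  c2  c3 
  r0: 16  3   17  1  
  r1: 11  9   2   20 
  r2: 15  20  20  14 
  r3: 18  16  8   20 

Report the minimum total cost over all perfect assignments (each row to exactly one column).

Minimum assignment cost: 33

optimal assignment: row0→col3 (cost 1), row1→col1 (cost 9), row2→col0 (cost 15), row3→col2 (cost 8)
total = 1 + 9 + 15 + 8 = 33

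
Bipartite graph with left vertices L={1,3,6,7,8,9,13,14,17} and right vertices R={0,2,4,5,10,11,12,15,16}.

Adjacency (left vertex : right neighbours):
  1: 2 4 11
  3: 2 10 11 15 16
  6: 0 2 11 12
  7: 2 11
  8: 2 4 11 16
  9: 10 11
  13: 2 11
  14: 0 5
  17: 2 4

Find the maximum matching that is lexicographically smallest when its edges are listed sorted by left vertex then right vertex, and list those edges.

Lex-smallest maximum matching: {(1,2), (3,15), (6,0), (7,11), (8,16), (9,10), (14,5), (17,4)}

|M| = 8 (so the lex-smallest maximum matching has 8 edges)
process left vertices in ascending order; for each, take the smallest-labelled available neighbour that still permits 8 edges overall, or leave it unmatched if none does
lex-smallest matching: {1-2, 3-15, 6-0, 7-11, 8-16, 9-10, 14-5, 17-4}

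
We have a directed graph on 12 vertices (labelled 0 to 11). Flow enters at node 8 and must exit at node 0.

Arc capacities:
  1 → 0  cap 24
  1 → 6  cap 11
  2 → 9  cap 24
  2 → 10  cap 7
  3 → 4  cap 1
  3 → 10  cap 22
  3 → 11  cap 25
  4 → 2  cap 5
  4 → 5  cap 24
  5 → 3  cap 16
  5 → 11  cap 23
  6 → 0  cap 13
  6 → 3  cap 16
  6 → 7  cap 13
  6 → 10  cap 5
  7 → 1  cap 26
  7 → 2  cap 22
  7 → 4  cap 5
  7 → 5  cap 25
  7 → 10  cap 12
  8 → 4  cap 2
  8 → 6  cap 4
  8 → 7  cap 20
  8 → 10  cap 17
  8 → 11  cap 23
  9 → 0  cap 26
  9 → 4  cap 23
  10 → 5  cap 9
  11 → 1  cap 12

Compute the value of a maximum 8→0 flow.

augment #1: 8→6→0 bottleneck 4, total now 4
augment #2: 8→7→1→0 bottleneck 20, total now 24
augment #3: 8→11→1→0 bottleneck 4, total now 28
augment #4: 8→4→2→9→0 bottleneck 2, total now 30
augment #5: 8→11→1→6→0 bottleneck 8, total now 38
augment #6: 8→10→5→3→4→2→9→0 bottleneck 1, total now 39

Maximum flow value: 39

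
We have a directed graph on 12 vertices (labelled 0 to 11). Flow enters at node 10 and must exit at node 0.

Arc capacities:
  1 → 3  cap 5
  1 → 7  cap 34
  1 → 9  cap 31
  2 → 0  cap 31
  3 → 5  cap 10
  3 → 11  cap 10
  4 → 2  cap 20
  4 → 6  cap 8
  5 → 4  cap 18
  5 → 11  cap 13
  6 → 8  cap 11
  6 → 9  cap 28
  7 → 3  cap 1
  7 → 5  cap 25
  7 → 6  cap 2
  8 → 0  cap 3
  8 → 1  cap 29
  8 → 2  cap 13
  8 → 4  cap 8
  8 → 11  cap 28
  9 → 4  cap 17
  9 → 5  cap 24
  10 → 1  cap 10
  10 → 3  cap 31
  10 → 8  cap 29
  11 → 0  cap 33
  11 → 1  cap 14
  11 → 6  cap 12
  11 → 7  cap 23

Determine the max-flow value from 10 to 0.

Maximum flow value: 59

augment #1: 10→8→0 bottleneck 3, total now 3
augment #2: 10→3→11→0 bottleneck 10, total now 13
augment #3: 10→8→2→0 bottleneck 13, total now 26
augment #4: 10→8→11→0 bottleneck 13, total now 39
augment #5: 10→3→5→11→0 bottleneck 10, total now 49
augment #6: 10→1→9→4→2→0 bottleneck 10, total now 59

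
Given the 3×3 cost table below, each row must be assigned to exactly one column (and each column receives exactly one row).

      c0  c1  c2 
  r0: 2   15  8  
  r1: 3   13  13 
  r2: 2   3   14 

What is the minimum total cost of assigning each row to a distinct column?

Minimum assignment cost: 14

optimal assignment: row0→col2 (cost 8), row1→col0 (cost 3), row2→col1 (cost 3)
total = 8 + 3 + 3 = 14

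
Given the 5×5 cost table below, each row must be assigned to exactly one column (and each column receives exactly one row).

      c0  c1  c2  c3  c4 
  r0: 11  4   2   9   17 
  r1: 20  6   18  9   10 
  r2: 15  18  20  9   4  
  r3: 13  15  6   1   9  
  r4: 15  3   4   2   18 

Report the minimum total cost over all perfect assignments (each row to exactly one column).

optimal assignment: row0→col0 (cost 11), row1→col1 (cost 6), row2→col4 (cost 4), row3→col3 (cost 1), row4→col2 (cost 4)
total = 11 + 6 + 4 + 1 + 4 = 26

Minimum assignment cost: 26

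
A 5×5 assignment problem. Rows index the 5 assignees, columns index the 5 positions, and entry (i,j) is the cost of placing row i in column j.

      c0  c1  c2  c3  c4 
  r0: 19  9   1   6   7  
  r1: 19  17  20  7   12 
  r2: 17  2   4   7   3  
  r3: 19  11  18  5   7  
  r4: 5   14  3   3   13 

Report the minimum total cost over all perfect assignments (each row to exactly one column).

Minimum assignment cost: 22

optimal assignment: row0→col2 (cost 1), row1→col3 (cost 7), row2→col1 (cost 2), row3→col4 (cost 7), row4→col0 (cost 5)
total = 1 + 7 + 2 + 7 + 5 = 22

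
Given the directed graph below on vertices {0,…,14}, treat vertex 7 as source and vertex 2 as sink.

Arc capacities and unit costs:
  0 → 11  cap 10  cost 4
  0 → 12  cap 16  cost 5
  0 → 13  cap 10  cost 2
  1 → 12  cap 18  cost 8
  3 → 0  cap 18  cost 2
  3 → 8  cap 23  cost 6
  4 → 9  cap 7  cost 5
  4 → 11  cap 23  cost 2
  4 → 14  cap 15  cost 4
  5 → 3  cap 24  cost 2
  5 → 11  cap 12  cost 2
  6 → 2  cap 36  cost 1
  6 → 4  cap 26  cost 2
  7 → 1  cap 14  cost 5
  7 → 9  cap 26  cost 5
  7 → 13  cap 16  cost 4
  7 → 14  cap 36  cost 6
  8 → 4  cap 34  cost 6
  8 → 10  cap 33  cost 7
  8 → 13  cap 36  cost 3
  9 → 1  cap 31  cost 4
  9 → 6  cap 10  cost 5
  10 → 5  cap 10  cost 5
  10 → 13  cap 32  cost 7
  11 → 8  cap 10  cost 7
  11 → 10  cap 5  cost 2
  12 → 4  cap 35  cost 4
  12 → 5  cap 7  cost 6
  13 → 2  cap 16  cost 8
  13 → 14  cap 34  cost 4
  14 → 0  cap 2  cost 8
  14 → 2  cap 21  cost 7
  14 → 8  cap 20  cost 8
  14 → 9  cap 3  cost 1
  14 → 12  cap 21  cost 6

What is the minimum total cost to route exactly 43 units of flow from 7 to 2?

Minimum cost for 43 units: 523

shortest-cost path #1: 7→9→6→2 push 10 @ unit cost 11 (adds 110)
shortest-cost path #2: 7→13→2 push 16 @ unit cost 12 (adds 192)
shortest-cost path #3: 7→14→2 push 17 @ unit cost 13 (adds 221)
total cost = 523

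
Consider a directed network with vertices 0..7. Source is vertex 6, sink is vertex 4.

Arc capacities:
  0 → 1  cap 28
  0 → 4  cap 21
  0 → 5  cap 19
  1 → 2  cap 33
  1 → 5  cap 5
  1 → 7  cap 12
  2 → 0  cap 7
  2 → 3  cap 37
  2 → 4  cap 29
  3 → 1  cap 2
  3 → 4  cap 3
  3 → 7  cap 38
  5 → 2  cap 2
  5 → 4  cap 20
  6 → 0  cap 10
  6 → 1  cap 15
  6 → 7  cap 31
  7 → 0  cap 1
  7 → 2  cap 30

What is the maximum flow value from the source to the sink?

Maximum flow value: 55

augment #1: 6→0→4 bottleneck 10, total now 10
augment #2: 6→1→2→4 bottleneck 15, total now 25
augment #3: 6→7→0→4 bottleneck 1, total now 26
augment #4: 6→7→2→4 bottleneck 14, total now 40
augment #5: 6→7→2→0→4 bottleneck 7, total now 47
augment #6: 6→7→2→3→4 bottleneck 3, total now 50
augment #7: 6→7→2→1→5→4 bottleneck 5, total now 55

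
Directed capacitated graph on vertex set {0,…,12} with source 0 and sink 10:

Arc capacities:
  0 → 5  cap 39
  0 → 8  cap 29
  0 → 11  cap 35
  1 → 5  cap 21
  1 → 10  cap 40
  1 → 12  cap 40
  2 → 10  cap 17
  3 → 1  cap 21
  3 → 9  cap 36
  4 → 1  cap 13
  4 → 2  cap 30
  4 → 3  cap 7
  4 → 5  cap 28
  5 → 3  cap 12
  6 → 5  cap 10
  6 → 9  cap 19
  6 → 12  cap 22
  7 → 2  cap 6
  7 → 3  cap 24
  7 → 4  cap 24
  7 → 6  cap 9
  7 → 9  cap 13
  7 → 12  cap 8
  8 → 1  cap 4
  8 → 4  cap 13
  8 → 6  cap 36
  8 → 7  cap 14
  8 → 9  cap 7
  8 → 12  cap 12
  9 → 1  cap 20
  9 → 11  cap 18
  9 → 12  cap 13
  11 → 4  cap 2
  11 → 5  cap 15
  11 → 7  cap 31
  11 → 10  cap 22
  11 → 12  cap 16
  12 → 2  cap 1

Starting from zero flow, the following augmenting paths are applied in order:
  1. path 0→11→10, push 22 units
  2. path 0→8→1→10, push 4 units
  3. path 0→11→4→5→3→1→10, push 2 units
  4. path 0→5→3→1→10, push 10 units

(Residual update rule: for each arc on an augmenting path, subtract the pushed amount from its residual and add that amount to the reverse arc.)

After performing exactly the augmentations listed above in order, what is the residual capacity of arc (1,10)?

after path 1 (0→11→10, push 22): res(1,10)=40
after path 2 (0→8→1→10, push 4): res(1,10)=36
after path 3 (0→11→4→5→3→1→10, push 2): res(1,10)=34
after path 4 (0→5→3→1→10, push 10): res(1,10)=24

Residual capacity of (1,10): 24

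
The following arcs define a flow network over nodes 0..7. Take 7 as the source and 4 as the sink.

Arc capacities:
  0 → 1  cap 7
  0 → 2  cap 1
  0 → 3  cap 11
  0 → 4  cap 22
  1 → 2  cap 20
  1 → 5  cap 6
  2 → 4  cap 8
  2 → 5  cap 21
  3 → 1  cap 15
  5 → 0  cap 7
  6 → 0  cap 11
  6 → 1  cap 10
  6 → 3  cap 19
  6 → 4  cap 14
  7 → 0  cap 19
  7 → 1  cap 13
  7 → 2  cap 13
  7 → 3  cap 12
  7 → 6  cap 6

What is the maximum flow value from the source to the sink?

augment #1: 7→0→4 bottleneck 19, total now 19
augment #2: 7→2→4 bottleneck 8, total now 27
augment #3: 7→6→4 bottleneck 6, total now 33
augment #4: 7→1→5→0→4 bottleneck 3, total now 36

Maximum flow value: 36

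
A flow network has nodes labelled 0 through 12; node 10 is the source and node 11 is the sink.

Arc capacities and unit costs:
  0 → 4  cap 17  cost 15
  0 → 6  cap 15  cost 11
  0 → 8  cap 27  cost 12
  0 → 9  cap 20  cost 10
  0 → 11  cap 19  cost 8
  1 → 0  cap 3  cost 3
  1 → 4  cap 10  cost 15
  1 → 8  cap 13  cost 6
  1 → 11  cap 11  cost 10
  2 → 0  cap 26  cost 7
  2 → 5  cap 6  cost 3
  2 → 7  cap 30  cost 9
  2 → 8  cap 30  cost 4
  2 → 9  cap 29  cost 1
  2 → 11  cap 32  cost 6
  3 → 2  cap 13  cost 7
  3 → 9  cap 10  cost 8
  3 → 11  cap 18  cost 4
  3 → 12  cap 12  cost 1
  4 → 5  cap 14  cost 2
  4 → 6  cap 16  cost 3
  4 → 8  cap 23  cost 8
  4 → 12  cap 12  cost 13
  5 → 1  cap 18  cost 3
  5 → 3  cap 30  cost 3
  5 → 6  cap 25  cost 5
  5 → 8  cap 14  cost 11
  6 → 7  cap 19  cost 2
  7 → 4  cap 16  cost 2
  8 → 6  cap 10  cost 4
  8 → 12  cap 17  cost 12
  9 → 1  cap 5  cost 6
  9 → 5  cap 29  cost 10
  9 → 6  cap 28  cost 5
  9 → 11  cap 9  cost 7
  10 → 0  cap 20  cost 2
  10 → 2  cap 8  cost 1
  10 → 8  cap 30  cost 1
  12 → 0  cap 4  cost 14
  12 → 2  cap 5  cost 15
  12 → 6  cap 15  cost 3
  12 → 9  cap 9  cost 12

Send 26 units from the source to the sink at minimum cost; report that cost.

shortest-cost path #1: 10→2→11 push 8 @ unit cost 7 (adds 56)
shortest-cost path #2: 10→0→11 push 18 @ unit cost 10 (adds 180)
total cost = 236

Minimum cost for 26 units: 236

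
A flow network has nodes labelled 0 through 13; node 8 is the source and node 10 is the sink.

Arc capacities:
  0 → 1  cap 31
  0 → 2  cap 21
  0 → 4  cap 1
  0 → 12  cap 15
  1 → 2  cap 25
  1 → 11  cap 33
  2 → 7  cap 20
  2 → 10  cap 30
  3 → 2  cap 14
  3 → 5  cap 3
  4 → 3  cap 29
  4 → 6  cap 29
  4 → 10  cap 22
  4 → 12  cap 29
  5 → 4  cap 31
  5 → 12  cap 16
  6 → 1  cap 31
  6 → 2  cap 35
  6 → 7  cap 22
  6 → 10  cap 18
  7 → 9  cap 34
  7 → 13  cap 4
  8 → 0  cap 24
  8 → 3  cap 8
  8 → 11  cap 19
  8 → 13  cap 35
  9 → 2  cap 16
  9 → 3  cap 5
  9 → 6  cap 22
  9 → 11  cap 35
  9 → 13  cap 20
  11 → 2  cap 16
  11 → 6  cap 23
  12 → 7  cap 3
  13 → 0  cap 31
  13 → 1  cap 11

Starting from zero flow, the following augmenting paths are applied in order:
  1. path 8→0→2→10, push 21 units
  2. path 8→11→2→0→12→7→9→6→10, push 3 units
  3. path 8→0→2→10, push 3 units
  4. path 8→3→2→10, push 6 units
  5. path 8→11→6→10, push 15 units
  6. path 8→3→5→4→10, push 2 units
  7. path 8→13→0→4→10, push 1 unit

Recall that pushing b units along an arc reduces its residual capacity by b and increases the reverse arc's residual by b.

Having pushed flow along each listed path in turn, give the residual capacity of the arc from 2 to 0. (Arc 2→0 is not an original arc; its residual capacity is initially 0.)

Residual capacity of (2,0): 21

after path 1 (8→0→2→10, push 21): res(2,0)=21
after path 2 (8→11→2→0→12→7→9→6→10, push 3): res(2,0)=18
after path 3 (8→0→2→10, push 3): res(2,0)=21
after path 4 (8→3→2→10, push 6): res(2,0)=21
after path 5 (8→11→6→10, push 15): res(2,0)=21
after path 6 (8→3→5→4→10, push 2): res(2,0)=21
after path 7 (8→13→0→4→10, push 1): res(2,0)=21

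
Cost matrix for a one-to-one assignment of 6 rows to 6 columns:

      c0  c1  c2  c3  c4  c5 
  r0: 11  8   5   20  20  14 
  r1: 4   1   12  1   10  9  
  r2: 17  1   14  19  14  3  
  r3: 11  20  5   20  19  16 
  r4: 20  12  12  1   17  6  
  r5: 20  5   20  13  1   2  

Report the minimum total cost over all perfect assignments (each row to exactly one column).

one of 3 optimal assignments: row0→col0 (cost 11), row1→col1 (cost 1), row2→col5 (cost 3), row3→col2 (cost 5), row4→col3 (cost 1), row5→col4 (cost 1)
total = 11 + 1 + 3 + 5 + 1 + 1 = 22

Minimum assignment cost: 22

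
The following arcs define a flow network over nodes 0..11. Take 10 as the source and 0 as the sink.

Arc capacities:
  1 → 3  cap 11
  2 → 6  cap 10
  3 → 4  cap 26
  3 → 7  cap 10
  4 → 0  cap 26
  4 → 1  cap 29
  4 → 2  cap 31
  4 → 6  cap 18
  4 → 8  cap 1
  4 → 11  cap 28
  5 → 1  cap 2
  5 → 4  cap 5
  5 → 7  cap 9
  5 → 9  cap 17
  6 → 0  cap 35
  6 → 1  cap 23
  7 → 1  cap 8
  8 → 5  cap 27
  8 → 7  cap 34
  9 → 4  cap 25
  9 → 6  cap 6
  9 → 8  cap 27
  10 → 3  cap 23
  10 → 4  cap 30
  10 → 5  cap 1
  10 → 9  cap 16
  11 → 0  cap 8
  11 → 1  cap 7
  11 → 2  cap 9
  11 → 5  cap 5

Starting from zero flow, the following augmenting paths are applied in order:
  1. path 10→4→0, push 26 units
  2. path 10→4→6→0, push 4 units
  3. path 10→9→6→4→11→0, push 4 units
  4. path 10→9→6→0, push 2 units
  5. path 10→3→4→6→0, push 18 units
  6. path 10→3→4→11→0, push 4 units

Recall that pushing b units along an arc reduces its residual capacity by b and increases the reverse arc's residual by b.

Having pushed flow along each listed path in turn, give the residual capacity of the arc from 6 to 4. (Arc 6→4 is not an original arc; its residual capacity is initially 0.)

Residual capacity of (6,4): 18

after path 1 (10→4→0, push 26): res(6,4)=0
after path 2 (10→4→6→0, push 4): res(6,4)=4
after path 3 (10→9→6→4→11→0, push 4): res(6,4)=0
after path 4 (10→9→6→0, push 2): res(6,4)=0
after path 5 (10→3→4→6→0, push 18): res(6,4)=18
after path 6 (10→3→4→11→0, push 4): res(6,4)=18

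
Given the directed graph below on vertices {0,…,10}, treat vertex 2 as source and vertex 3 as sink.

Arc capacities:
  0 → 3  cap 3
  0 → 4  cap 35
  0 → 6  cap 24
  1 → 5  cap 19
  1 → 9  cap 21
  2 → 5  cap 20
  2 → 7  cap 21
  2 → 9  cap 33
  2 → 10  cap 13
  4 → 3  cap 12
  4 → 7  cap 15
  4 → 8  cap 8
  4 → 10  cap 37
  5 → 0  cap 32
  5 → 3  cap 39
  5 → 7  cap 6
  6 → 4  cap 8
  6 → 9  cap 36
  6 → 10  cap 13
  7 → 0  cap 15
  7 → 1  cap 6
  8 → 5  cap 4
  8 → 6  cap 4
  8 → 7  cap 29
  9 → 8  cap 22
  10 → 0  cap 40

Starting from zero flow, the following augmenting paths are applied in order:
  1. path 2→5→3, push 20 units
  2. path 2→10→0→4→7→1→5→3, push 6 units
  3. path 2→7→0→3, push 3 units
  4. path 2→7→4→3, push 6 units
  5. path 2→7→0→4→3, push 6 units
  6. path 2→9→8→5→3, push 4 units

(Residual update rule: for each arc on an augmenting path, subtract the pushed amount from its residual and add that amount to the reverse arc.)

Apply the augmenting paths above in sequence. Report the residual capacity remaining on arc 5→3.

Residual capacity of (5,3): 9

after path 1 (2→5→3, push 20): res(5,3)=19
after path 2 (2→10→0→4→7→1→5→3, push 6): res(5,3)=13
after path 3 (2→7→0→3, push 3): res(5,3)=13
after path 4 (2→7→4→3, push 6): res(5,3)=13
after path 5 (2→7→0→4→3, push 6): res(5,3)=13
after path 6 (2→9→8→5→3, push 4): res(5,3)=9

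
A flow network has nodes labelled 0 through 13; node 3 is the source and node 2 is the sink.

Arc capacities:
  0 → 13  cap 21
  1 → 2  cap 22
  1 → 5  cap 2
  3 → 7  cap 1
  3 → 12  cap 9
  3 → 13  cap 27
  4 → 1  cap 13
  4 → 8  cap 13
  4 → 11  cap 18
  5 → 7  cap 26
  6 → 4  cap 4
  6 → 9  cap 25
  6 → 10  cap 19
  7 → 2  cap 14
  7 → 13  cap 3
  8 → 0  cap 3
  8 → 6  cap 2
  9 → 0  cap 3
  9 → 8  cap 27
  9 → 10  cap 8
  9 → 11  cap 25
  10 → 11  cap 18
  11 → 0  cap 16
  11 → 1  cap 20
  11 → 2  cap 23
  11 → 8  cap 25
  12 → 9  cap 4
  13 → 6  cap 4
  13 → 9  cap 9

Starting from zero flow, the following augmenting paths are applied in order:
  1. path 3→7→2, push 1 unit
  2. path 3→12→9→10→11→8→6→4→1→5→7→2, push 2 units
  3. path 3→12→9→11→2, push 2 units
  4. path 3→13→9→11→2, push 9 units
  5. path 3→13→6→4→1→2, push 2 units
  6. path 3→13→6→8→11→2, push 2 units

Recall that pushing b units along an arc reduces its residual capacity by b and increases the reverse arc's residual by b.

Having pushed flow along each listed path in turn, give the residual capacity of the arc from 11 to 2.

after path 1 (3→7→2, push 1): res(11,2)=23
after path 2 (3→12→9→10→11→8→6→4→1→5→7→2, push 2): res(11,2)=23
after path 3 (3→12→9→11→2, push 2): res(11,2)=21
after path 4 (3→13→9→11→2, push 9): res(11,2)=12
after path 5 (3→13→6→4→1→2, push 2): res(11,2)=12
after path 6 (3→13→6→8→11→2, push 2): res(11,2)=10

Residual capacity of (11,2): 10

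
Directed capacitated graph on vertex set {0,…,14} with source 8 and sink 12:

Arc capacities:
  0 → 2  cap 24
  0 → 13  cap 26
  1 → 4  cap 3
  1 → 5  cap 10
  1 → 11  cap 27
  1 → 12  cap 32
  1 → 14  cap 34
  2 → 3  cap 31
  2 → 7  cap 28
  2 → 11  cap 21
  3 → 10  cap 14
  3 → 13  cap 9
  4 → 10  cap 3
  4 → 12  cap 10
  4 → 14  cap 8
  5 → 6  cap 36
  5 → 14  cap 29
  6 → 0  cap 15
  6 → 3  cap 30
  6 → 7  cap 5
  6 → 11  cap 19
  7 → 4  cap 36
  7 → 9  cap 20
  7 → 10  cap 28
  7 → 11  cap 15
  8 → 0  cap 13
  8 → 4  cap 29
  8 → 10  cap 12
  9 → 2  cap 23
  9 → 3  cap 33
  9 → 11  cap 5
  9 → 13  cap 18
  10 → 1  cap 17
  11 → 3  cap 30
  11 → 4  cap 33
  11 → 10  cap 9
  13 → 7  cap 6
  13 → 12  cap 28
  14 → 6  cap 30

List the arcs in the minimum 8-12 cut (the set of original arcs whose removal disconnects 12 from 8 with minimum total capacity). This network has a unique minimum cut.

Min-cut arcs: {(4,10), (4,12), (4,14), (8,0), (8,10)} (total capacity 46)

augment #1: 8→4→12 push 10
augment #2: 8→0→13→12 push 13
augment #3: 8→10→1→12 push 12
augment #4: 8→4→10→1→12 push 3
augment #5: 8→4→14→6→0→13→12 push 8
max flow = 46; residual-reachable set from 8 gives S-side
cut edges (S→T): {(4,10), (4,12), (4,14), (8,0), (8,10)} total cap 46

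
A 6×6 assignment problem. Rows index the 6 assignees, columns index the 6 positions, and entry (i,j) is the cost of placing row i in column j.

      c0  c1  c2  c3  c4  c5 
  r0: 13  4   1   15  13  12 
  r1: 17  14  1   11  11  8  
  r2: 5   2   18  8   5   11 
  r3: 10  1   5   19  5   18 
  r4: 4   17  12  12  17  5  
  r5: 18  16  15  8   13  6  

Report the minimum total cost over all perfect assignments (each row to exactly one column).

Minimum assignment cost: 27

optimal assignment: row0→col2 (cost 1), row1→col5 (cost 8), row2→col4 (cost 5), row3→col1 (cost 1), row4→col0 (cost 4), row5→col3 (cost 8)
total = 1 + 8 + 5 + 1 + 4 + 8 = 27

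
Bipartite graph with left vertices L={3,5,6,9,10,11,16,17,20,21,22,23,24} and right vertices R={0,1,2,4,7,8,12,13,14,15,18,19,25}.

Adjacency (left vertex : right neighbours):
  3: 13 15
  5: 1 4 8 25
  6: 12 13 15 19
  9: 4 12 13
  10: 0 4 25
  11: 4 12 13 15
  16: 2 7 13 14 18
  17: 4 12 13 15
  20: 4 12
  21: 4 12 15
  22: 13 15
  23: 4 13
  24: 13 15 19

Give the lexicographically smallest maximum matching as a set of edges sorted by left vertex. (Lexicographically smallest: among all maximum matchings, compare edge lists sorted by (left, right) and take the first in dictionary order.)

Lex-smallest maximum matching: {(3,13), (5,1), (6,12), (9,4), (10,0), (11,15), (16,2), (24,19)}

|M| = 8 (so the lex-smallest maximum matching has 8 edges)
process left vertices in ascending order; for each, take the smallest-labelled available neighbour that still permits 8 edges overall, or leave it unmatched if none does
lex-smallest matching: {3-13, 5-1, 6-12, 9-4, 10-0, 11-15, 16-2, 24-19}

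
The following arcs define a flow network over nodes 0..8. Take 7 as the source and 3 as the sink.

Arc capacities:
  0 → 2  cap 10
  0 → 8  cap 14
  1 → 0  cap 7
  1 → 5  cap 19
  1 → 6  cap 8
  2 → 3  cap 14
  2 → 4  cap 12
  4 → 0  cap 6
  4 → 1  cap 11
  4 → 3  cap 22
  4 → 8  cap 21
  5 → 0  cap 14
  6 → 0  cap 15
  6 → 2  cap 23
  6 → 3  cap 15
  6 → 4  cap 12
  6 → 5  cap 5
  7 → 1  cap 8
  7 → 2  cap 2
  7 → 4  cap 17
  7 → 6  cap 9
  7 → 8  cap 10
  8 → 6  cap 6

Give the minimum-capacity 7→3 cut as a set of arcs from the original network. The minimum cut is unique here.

Min-cut arcs: {(7,1), (7,2), (7,4), (7,6), (8,6)} (total capacity 42)

augment #1: 7→2→3 push 2
augment #2: 7→4→3 push 17
augment #3: 7→6→3 push 9
augment #4: 7→1→6→3 push 6
augment #5: 7→1→0→2→3 push 2
augment #6: 7→8→6→2→3 push 6
max flow = 42; residual-reachable set from 7 gives S-side
cut edges (S→T): {(7,1), (7,2), (7,4), (7,6), (8,6)} total cap 42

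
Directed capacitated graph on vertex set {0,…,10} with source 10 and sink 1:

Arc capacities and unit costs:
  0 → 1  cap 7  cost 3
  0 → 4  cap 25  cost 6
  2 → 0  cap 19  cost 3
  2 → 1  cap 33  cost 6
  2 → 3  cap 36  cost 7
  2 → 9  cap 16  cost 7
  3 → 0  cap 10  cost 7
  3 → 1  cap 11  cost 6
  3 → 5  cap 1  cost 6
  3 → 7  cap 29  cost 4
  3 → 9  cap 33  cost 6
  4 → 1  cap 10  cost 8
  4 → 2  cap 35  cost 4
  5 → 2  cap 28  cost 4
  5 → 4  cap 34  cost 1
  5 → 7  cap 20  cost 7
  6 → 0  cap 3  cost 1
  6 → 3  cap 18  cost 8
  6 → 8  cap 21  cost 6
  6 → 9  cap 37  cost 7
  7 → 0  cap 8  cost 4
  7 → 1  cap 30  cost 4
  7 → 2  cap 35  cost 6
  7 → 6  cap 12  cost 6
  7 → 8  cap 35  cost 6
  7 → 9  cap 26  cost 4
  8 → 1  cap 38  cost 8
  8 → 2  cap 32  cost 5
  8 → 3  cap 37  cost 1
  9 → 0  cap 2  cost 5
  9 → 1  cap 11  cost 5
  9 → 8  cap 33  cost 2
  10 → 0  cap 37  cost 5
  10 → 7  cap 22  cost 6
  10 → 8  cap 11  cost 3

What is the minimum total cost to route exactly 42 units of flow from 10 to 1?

Minimum cost for 42 units: 424

shortest-cost path #1: 10→0→1 push 7 @ unit cost 8 (adds 56)
shortest-cost path #2: 10→7→1 push 22 @ unit cost 10 (adds 220)
shortest-cost path #3: 10→8→3→1 push 11 @ unit cost 10 (adds 110)
shortest-cost path #4: 10→0→4→1 push 2 @ unit cost 19 (adds 38)
total cost = 424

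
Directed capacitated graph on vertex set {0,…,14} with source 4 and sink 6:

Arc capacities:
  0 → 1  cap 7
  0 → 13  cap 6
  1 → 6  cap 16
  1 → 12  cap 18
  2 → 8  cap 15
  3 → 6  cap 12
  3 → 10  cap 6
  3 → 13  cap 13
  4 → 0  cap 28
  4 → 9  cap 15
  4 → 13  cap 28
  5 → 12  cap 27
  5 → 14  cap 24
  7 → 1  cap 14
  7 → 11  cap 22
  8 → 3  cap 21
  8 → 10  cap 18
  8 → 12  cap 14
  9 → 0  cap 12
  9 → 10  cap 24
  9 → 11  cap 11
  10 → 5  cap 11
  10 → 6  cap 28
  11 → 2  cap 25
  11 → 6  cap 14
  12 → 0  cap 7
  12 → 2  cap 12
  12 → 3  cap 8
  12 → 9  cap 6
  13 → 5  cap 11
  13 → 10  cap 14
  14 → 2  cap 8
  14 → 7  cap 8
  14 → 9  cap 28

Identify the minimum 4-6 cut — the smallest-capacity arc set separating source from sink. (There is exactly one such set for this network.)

augment #1: 4→0→1→6 push 7
augment #2: 4→9→10→6 push 15
augment #3: 4→13→10→6 push 13
augment #4: 4→13→5→12→3→6 push 8
augment #5: 4→13→10→9→11→6 push 1
augment #6: 4→13→5→12→9→11→6 push 3
max flow = 47; residual-reachable set from 4 gives S-side
cut edges (S→T): {(0,1), (4,9), (13,5), (13,10)} total cap 47

Min-cut arcs: {(0,1), (4,9), (13,5), (13,10)} (total capacity 47)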